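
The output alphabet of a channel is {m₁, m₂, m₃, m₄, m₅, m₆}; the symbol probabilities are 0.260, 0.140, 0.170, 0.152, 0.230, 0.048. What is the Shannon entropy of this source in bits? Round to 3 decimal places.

2.448 bits

H = −Σ pᵢ log₂ pᵢ.
−0.260·log₂(0.260) = 0.5053
−0.140·log₂(0.140) = 0.3971
−0.170·log₂(0.170) = 0.4346
−0.152·log₂(0.152) = 0.4131
−0.230·log₂(0.230) = 0.4877
−0.048·log₂(0.048) = 0.2103
Sum ≈ 2.4480 → 2.448 bits.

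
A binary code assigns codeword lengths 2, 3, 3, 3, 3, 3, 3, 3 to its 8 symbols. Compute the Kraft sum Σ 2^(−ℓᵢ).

With common denominator 2^3 = 8: Σ 2^(−ℓᵢ) = 2/8 + 1/8 + 1/8 + 1/8 + 1/8 + 1/8 + 1/8 + 1/8 = 9/8 = 1.125.

1.125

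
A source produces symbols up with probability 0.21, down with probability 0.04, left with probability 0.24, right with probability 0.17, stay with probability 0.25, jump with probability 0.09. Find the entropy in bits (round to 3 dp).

H = −Σ pᵢ log₂ pᵢ.
−0.21·log₂(0.21) = 0.4728
−0.04·log₂(0.04) = 0.1858
−0.24·log₂(0.24) = 0.4941
−0.17·log₂(0.17) = 0.4346
−0.25·log₂(0.25) = 0.5000
−0.09·log₂(0.09) = 0.3127
Sum ≈ 2.4000 → 2.400 bits.

2.400 bits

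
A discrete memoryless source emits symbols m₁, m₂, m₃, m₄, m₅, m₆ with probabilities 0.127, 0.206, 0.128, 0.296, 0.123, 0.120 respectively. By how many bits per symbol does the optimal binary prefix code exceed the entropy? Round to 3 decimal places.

0.012 bits

Entropy H = −Σ p log₂ p ≈ 2.4860 bits.
Huffman merges: 3/25+123/1000→243/1000; 127/1000+16/125→51/200; 103/500+243/1000→449/1000; 51/200+37/125→551/1000; 449/1000+551/1000→1. L = 1249/500 ≈ 2.4980.
L − H = 2.4980 − 2.4860 = 0.012 bits.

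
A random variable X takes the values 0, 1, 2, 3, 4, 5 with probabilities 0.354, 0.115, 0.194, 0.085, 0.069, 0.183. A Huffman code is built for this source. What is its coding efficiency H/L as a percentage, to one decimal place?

97.6%

Entropy H = −Σ p log₂ p ≈ 2.3650 bits.
Huffman merges: 69/1000+17/200→77/500; 23/200+77/500→269/1000; 183/1000+97/500→377/1000; 269/1000+177/500→623/1000; 377/1000+623/1000→1. L = 2423/1000 ≈ 2.4230.
Efficiency = H/L = 2.3650/2.4230 = 97.6%.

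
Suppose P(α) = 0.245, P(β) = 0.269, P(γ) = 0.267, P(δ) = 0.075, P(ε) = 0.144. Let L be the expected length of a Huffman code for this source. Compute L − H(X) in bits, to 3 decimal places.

0.021 bits

Entropy H = −Σ p log₂ p ≈ 2.1982 bits.
Huffman merges: 3/40+18/125→219/1000; 219/1000+49/200→58/125; 267/1000+269/1000→67/125; 58/125+67/125→1. L = 2219/1000 ≈ 2.2190.
L − H = 2.2190 − 2.1982 = 0.021 bits.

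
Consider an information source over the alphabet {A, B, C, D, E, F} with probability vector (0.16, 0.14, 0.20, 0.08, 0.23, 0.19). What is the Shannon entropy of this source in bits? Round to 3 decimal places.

2.519 bits

H = −Σ pᵢ log₂ pᵢ.
−0.16·log₂(0.16) = 0.4230
−0.14·log₂(0.14) = 0.3971
−0.20·log₂(0.20) = 0.4644
−0.08·log₂(0.08) = 0.2915
−0.23·log₂(0.23) = 0.4877
−0.19·log₂(0.19) = 0.4552
Sum ≈ 2.5189 → 2.519 bits.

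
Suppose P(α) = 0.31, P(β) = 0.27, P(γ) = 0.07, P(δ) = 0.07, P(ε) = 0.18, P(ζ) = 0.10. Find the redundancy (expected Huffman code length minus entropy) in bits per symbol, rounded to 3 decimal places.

0.032 bits

Entropy H = −Σ p log₂ p ≈ 2.3484 bits.
Huffman merges: 7/100+7/100→7/50; 1/10+7/50→6/25; 9/50+6/25→21/50; 27/100+31/100→29/50; 21/50+29/50→1. L = 119/50 ≈ 2.3800.
L − H = 2.3800 − 2.3484 = 0.032 bits.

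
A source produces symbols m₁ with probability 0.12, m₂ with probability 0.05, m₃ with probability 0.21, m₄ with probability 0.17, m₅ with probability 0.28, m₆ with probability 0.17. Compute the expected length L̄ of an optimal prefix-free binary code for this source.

2.51 bits/symbol

Repeatedly combine the two least-probable nodes; the expected code length is the sum of the merged weights.
merge 1/20 + 3/25 → 17/100
merge 17/100 + 17/100 → 17/50
merge 17/100 + 21/100 → 19/50
merge 7/25 + 17/50 → 31/50
merge 19/50 + 31/50 → 1
L = 17/100 + 17/50 + 19/50 + 31/50 + 1 = 251/100 = 2.51 bits/symbol.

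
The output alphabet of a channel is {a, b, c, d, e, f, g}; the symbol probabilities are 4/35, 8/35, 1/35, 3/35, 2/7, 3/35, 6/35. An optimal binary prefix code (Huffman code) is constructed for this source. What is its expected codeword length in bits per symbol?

Repeatedly combine the two least-probable nodes; the expected code length is the sum of the merged weights.
merge 1/35 + 3/35 → 4/35
merge 3/35 + 4/35 → 1/5
merge 4/35 + 6/35 → 2/7
merge 1/5 + 8/35 → 3/7
merge 2/7 + 2/7 → 4/7
merge 3/7 + 4/7 → 1
L = 4/35 + 1/5 + 2/7 + 3/7 + 4/7 + 1 = 13/5 = 2.6 bits/symbol.

2.6 bits/symbol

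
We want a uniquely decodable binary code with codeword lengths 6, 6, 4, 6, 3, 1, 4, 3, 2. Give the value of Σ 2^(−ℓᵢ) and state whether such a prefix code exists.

1.171875; no

With common denominator 2^6 = 64: Σ 2^(−ℓᵢ) = 1/64 + 1/64 + 4/64 + 1/64 + 8/64 + 32/64 + 4/64 + 8/64 + 16/64 = 75/64 = 1.171875.
Kraft's inequality requires Σ ≤ 1; here Σ = 1.171875 > 1, so no such prefix code exists.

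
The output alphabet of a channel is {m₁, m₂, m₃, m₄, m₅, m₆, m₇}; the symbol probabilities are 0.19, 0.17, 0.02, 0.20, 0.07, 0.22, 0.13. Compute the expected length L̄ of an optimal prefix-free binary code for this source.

Repeatedly combine the two least-probable nodes; the expected code length is the sum of the merged weights.
merge 1/50 + 7/100 → 9/100
merge 9/100 + 13/100 → 11/50
merge 17/100 + 19/100 → 9/25
merge 1/5 + 11/50 → 21/50
merge 11/50 + 9/25 → 29/50
merge 21/50 + 29/50 → 1
L = 9/100 + 11/50 + 9/25 + 21/50 + 29/50 + 1 = 267/100 = 2.67 bits/symbol.

2.67 bits/symbol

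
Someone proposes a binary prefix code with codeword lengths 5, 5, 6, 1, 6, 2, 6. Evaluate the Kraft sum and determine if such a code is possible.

0.859375; yes

With common denominator 2^6 = 64: Σ 2^(−ℓᵢ) = 2/64 + 2/64 + 1/64 + 32/64 + 1/64 + 16/64 + 1/64 = 55/64 = 0.859375.
Kraft's inequality requires Σ ≤ 1; here Σ = 0.859375 ≤ 1, so such a prefix code exists.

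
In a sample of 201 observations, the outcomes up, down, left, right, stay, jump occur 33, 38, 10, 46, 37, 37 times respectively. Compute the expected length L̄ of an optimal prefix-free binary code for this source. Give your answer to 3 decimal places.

2.582 bits/symbol

Probabilities are the counts divided by 201.
Repeatedly combine the two least-probable nodes; the expected code length is the sum of the merged weights.
merge 10/201 + 11/67 → 43/201
merge 37/201 + 37/201 → 74/201
merge 38/201 + 43/201 → 27/67
merge 46/201 + 74/201 → 40/67
merge 27/67 + 40/67 → 1
L = 43/201 + 74/201 + 27/67 + 40/67 + 1 = 173/67 ≈ 2.582 bits/symbol.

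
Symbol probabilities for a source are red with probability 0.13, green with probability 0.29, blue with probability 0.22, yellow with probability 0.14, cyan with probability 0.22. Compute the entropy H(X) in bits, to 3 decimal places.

H = −Σ pᵢ log₂ pᵢ.
−0.13·log₂(0.13) = 0.3826
−0.29·log₂(0.29) = 0.5179
−0.22·log₂(0.22) = 0.4806
−0.14·log₂(0.14) = 0.3971
−0.22·log₂(0.22) = 0.4806
Sum ≈ 2.2588 → 2.259 bits.

2.259 bits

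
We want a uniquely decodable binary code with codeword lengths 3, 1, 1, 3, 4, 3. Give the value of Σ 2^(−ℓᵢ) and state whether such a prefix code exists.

With common denominator 2^4 = 16: Σ 2^(−ℓᵢ) = 2/16 + 8/16 + 8/16 + 2/16 + 1/16 + 2/16 = 23/16 = 1.4375.
Kraft's inequality requires Σ ≤ 1; here Σ = 1.4375 > 1, so no such prefix code exists.

1.4375; no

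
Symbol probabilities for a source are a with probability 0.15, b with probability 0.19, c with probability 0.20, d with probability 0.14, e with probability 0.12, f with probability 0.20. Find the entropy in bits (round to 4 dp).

2.5587 bits

H = −Σ pᵢ log₂ pᵢ.
−0.15·log₂(0.15) = 0.4105
−0.19·log₂(0.19) = 0.4552
−0.20·log₂(0.20) = 0.4644
−0.14·log₂(0.14) = 0.3971
−0.12·log₂(0.12) = 0.3671
−0.20·log₂(0.20) = 0.4644
Sum ≈ 2.5587 → 2.5587 bits.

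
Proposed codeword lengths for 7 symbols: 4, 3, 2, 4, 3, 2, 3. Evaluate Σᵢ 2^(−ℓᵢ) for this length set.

1

With common denominator 2^4 = 16: Σ 2^(−ℓᵢ) = 1/16 + 2/16 + 4/16 + 1/16 + 2/16 + 4/16 + 2/16 = 16/16 = 1.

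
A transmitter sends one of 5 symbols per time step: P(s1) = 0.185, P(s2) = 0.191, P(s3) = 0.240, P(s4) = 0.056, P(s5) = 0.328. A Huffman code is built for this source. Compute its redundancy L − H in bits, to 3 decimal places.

Entropy H = −Σ p log₂ p ≈ 2.1610 bits.
Huffman merges: 7/125+37/200→241/1000; 191/1000+6/25→431/1000; 241/1000+41/125→569/1000; 431/1000+569/1000→1. L = 2241/1000 ≈ 2.2410.
L − H = 2.2410 − 2.1610 = 0.080 bits.

0.080 bits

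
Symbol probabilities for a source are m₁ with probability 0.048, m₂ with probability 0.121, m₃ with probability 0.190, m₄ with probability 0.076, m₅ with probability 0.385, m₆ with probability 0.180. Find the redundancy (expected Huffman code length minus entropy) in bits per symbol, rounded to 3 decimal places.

Entropy H = −Σ p log₂ p ≈ 2.2922 bits.
Huffman merges: 6/125+19/250→31/250; 121/1000+31/250→49/200; 9/50+19/100→37/100; 49/200+37/100→123/200; 77/200+123/200→1. L = 1177/500 ≈ 2.3540.
L − H = 2.3540 − 2.2922 = 0.062 bits.

0.062 bits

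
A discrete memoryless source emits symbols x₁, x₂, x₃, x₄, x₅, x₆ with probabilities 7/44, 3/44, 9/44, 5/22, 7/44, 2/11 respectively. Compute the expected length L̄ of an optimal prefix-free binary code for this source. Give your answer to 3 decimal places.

2.568 bits/symbol

Repeatedly combine the two least-probable nodes; the expected code length is the sum of the merged weights.
merge 3/44 + 7/44 → 5/22
merge 7/44 + 2/11 → 15/44
merge 9/44 + 5/22 → 19/44
merge 5/22 + 15/44 → 25/44
merge 19/44 + 25/44 → 1
L = 5/22 + 15/44 + 19/44 + 25/44 + 1 = 113/44 ≈ 2.568 bits/symbol.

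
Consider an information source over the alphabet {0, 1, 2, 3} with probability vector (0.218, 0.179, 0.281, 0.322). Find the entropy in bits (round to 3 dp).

H = −Σ pᵢ log₂ pᵢ.
−0.218·log₂(0.218) = 0.4791
−0.179·log₂(0.179) = 0.4443
−0.281·log₂(0.281) = 0.5146
−0.322·log₂(0.322) = 0.5264
Sum ≈ 1.9644 → 1.964 bits.

1.964 bits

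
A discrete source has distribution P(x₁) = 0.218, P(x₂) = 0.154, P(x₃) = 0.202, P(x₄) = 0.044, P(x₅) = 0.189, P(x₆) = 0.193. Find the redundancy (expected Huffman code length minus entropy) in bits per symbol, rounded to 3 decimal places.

Entropy H = −Σ p log₂ p ≈ 2.4715 bits.
Huffman merges: 11/250+77/500→99/500; 189/1000+193/1000→191/500; 99/500+101/500→2/5; 109/500+191/500→3/5; 2/5+3/5→1. L = 129/50 ≈ 2.5800.
L − H = 2.5800 − 2.4715 = 0.109 bits.

0.109 bits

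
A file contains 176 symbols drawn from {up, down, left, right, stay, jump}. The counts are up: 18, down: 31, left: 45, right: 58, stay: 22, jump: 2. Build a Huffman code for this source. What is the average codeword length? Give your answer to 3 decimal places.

Probabilities are the counts divided by 176.
Repeatedly combine the two least-probable nodes; the expected code length is the sum of the merged weights.
merge 1/88 + 9/88 → 5/44
merge 5/44 + 1/8 → 21/88
merge 31/176 + 21/88 → 73/176
merge 45/176 + 29/88 → 103/176
merge 73/176 + 103/176 → 1
L = 5/44 + 21/88 + 73/176 + 103/176 + 1 = 207/88 ≈ 2.352 bits/symbol.

2.352 bits/symbol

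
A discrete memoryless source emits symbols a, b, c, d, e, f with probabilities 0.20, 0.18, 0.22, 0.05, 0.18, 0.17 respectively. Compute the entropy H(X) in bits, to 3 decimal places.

H = −Σ pᵢ log₂ pᵢ.
−0.20·log₂(0.20) = 0.4644
−0.18·log₂(0.18) = 0.4453
−0.22·log₂(0.22) = 0.4806
−0.05·log₂(0.05) = 0.2161
−0.18·log₂(0.18) = 0.4453
−0.17·log₂(0.17) = 0.4346
Sum ≈ 2.4863 → 2.486 bits.

2.486 bits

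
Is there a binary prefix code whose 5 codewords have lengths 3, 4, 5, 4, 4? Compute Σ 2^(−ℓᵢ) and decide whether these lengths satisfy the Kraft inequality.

With common denominator 2^5 = 32: Σ 2^(−ℓᵢ) = 4/32 + 2/32 + 1/32 + 2/32 + 2/32 = 11/32 = 0.34375.
Kraft's inequality requires Σ ≤ 1; here Σ = 0.34375 ≤ 1, so such a prefix code exists.

0.34375; yes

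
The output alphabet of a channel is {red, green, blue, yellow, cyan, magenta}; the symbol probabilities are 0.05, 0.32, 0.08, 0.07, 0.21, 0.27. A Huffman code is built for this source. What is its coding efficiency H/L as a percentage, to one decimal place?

98.5%

Entropy H = −Σ p log₂ p ≈ 2.2850 bits.
Huffman merges: 1/20+7/100→3/25; 2/25+3/25→1/5; 1/5+21/100→41/100; 27/100+8/25→59/100; 41/100+59/100→1. L = 58/25 ≈ 2.3200.
Efficiency = H/L = 2.2850/2.3200 = 98.5%.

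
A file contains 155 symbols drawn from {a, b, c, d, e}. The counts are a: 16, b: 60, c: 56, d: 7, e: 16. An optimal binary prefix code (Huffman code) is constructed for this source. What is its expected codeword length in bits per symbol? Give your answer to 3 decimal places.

Probabilities are the counts divided by 155.
Repeatedly combine the two least-probable nodes; the expected code length is the sum of the merged weights.
merge 7/155 + 16/155 → 23/155
merge 16/155 + 23/155 → 39/155
merge 39/155 + 56/155 → 19/31
merge 12/31 + 19/31 → 1
L = 23/155 + 39/155 + 19/31 + 1 = 312/155 ≈ 2.013 bits/symbol.

2.013 bits/symbol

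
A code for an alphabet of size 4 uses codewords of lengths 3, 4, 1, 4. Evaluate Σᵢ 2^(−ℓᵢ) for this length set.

With common denominator 2^4 = 16: Σ 2^(−ℓᵢ) = 2/16 + 1/16 + 8/16 + 1/16 = 12/16 = 0.75.

0.75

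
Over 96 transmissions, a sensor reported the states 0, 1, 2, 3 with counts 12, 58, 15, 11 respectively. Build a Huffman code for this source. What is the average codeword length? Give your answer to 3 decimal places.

1.635 bits/symbol

Probabilities are the counts divided by 96.
Repeatedly combine the two least-probable nodes; the expected code length is the sum of the merged weights.
merge 11/96 + 1/8 → 23/96
merge 5/32 + 23/96 → 19/48
merge 19/48 + 29/48 → 1
L = 23/96 + 19/48 + 1 = 157/96 ≈ 1.635 bits/symbol.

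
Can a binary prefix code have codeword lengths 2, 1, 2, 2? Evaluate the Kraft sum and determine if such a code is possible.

With common denominator 2^2 = 4: Σ 2^(−ℓᵢ) = 1/4 + 2/4 + 1/4 + 1/4 = 5/4 = 1.25.
Kraft's inequality requires Σ ≤ 1; here Σ = 1.25 > 1, so no such prefix code exists.

1.25; no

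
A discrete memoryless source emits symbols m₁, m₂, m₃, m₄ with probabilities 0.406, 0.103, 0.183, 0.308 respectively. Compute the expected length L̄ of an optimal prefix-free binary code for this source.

Repeatedly combine the two least-probable nodes; the expected code length is the sum of the merged weights.
merge 103/1000 + 183/1000 → 143/500
merge 143/500 + 77/250 → 297/500
merge 203/500 + 297/500 → 1
L = 143/500 + 297/500 + 1 = 47/25 = 1.88 bits/symbol.

1.88 bits/symbol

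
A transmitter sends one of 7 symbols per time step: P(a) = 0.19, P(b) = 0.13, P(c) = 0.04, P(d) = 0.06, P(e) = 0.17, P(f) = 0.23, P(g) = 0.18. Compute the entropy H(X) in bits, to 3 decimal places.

H = −Σ pᵢ log₂ pᵢ.
−0.19·log₂(0.19) = 0.4552
−0.13·log₂(0.13) = 0.3826
−0.04·log₂(0.04) = 0.1858
−0.06·log₂(0.06) = 0.2435
−0.17·log₂(0.17) = 0.4346
−0.23·log₂(0.23) = 0.4877
−0.18·log₂(0.18) = 0.4453
Sum ≈ 2.6347 → 2.635 bits.

2.635 bits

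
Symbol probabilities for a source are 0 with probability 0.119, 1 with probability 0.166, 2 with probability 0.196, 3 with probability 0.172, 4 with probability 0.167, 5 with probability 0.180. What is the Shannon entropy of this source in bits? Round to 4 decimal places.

2.5696 bits

H = −Σ pᵢ log₂ pᵢ.
−0.119·log₂(0.119) = 0.3654
−0.166·log₂(0.166) = 0.4301
−0.196·log₂(0.196) = 0.4608
−0.172·log₂(0.172) = 0.4368
−0.167·log₂(0.167) = 0.4312
−0.180·log₂(0.180) = 0.4453
Sum ≈ 2.5696 → 2.5696 bits.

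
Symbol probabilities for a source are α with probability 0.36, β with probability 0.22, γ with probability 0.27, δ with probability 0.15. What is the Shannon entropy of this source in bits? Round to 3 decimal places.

1.932 bits

H = −Σ pᵢ log₂ pᵢ.
−0.36·log₂(0.36) = 0.5306
−0.22·log₂(0.22) = 0.4806
−0.27·log₂(0.27) = 0.5100
−0.15·log₂(0.15) = 0.4105
Sum ≈ 1.9318 → 1.932 bits.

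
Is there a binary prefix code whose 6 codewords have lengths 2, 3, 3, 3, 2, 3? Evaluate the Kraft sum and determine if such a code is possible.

With common denominator 2^3 = 8: Σ 2^(−ℓᵢ) = 2/8 + 1/8 + 1/8 + 1/8 + 2/8 + 1/8 = 8/8 = 1.
Kraft's inequality requires Σ ≤ 1; here Σ = 1 ≤ 1, so such a prefix code exists.

1; yes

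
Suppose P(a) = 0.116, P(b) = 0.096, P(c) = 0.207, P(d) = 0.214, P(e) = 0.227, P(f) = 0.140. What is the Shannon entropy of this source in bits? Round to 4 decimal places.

2.5142 bits

H = −Σ pᵢ log₂ pᵢ.
−0.116·log₂(0.116) = 0.3605
−0.096·log₂(0.096) = 0.3246
−0.207·log₂(0.207) = 0.4704
−0.214·log₂(0.214) = 0.4760
−0.227·log₂(0.227) = 0.4856
−0.140·log₂(0.140) = 0.3971
Sum ≈ 2.5142 → 2.5142 bits.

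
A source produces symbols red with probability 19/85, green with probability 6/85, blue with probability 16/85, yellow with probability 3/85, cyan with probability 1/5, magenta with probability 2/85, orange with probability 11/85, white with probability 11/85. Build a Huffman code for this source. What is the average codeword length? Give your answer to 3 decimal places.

Repeatedly combine the two least-probable nodes; the expected code length is the sum of the merged weights.
merge 2/85 + 3/85 → 1/17
merge 1/17 + 6/85 → 11/85
merge 11/85 + 11/85 → 22/85
merge 11/85 + 16/85 → 27/85
merge 1/5 + 19/85 → 36/85
merge 22/85 + 27/85 → 49/85
merge 36/85 + 49/85 → 1
L = 1/17 + 11/85 + 22/85 + 27/85 + 36/85 + 49/85 + 1 = 47/17 ≈ 2.765 bits/symbol.

2.765 bits/symbol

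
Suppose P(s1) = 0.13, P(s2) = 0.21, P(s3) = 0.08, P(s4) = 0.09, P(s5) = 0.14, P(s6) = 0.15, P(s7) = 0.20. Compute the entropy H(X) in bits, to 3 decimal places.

2.732 bits

H = −Σ pᵢ log₂ pᵢ.
−0.13·log₂(0.13) = 0.3826
−0.21·log₂(0.21) = 0.4728
−0.08·log₂(0.08) = 0.2915
−0.09·log₂(0.09) = 0.3127
−0.14·log₂(0.14) = 0.3971
−0.15·log₂(0.15) = 0.4105
−0.20·log₂(0.20) = 0.4644
Sum ≈ 2.7317 → 2.732 bits.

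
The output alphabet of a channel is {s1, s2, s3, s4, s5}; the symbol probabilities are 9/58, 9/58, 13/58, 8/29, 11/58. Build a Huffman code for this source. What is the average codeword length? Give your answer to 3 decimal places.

2.310 bits/symbol

Repeatedly combine the two least-probable nodes; the expected code length is the sum of the merged weights.
merge 9/58 + 9/58 → 9/29
merge 11/58 + 13/58 → 12/29
merge 8/29 + 9/29 → 17/29
merge 12/29 + 17/29 → 1
L = 9/29 + 12/29 + 17/29 + 1 = 67/29 ≈ 2.310 bits/symbol.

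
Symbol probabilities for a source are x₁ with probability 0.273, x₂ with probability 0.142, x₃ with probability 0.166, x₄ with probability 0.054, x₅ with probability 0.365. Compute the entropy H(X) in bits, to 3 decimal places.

2.099 bits

H = −Σ pᵢ log₂ pᵢ.
−0.273·log₂(0.273) = 0.5113
−0.142·log₂(0.142) = 0.3999
−0.166·log₂(0.166) = 0.4301
−0.054·log₂(0.054) = 0.2274
−0.365·log₂(0.365) = 0.5307
Sum ≈ 2.0994 → 2.099 bits.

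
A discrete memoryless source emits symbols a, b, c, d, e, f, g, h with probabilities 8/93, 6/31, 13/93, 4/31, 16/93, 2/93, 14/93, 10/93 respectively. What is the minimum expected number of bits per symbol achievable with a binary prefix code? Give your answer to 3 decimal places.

2.914 bits/symbol

Repeatedly combine the two least-probable nodes; the expected code length is the sum of the merged weights.
merge 2/93 + 8/93 → 10/93
merge 10/93 + 10/93 → 20/93
merge 4/31 + 13/93 → 25/93
merge 14/93 + 16/93 → 10/31
merge 6/31 + 20/93 → 38/93
merge 25/93 + 10/31 → 55/93
merge 38/93 + 55/93 → 1
L = 10/93 + 20/93 + 25/93 + 10/31 + 38/93 + 55/93 + 1 = 271/93 ≈ 2.914 bits/symbol.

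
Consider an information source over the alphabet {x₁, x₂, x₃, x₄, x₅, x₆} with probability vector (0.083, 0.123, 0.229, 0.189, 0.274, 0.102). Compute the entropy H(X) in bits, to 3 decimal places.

2.459 bits

H = −Σ pᵢ log₂ pᵢ.
−0.083·log₂(0.083) = 0.2980
−0.123·log₂(0.123) = 0.3719
−0.229·log₂(0.229) = 0.4870
−0.189·log₂(0.189) = 0.4543
−0.274·log₂(0.274) = 0.5118
−0.102·log₂(0.102) = 0.3359
Sum ≈ 2.4588 → 2.459 bits.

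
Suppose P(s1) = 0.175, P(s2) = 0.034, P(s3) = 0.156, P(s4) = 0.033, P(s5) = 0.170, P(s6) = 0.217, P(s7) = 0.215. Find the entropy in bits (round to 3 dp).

2.576 bits

H = −Σ pᵢ log₂ pᵢ.
−0.175·log₂(0.175) = 0.4401
−0.034·log₂(0.034) = 0.1659
−0.156·log₂(0.156) = 0.4181
−0.033·log₂(0.033) = 0.1624
−0.170·log₂(0.170) = 0.4346
−0.217·log₂(0.217) = 0.4783
−0.215·log₂(0.215) = 0.4768
Sum ≈ 2.5761 → 2.576 bits.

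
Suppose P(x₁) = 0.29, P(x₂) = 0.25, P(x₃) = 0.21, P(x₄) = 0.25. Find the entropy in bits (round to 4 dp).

1.9907 bits

H = −Σ pᵢ log₂ pᵢ.
−0.29·log₂(0.29) = 0.5179
−0.25·log₂(0.25) = 0.5000
−0.21·log₂(0.21) = 0.4728
−0.25·log₂(0.25) = 0.5000
Sum ≈ 1.9907 → 1.9907 bits.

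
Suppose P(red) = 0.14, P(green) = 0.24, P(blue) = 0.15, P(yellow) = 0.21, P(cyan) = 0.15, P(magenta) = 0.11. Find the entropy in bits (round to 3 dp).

H = −Σ pᵢ log₂ pᵢ.
−0.14·log₂(0.14) = 0.3971
−0.24·log₂(0.24) = 0.4941
−0.15·log₂(0.15) = 0.4105
−0.21·log₂(0.21) = 0.4728
−0.15·log₂(0.15) = 0.4105
−0.11·log₂(0.11) = 0.3503
Sum ≈ 2.5354 → 2.535 bits.

2.535 bits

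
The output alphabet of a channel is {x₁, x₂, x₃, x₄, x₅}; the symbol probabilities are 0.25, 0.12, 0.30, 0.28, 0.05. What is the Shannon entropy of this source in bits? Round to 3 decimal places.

H = −Σ pᵢ log₂ pᵢ.
−0.25·log₂(0.25) = 0.5000
−0.12·log₂(0.12) = 0.3671
−0.30·log₂(0.30) = 0.5211
−0.28·log₂(0.28) = 0.5142
−0.05·log₂(0.05) = 0.2161
Sum ≈ 2.1185 → 2.118 bits.

2.118 bits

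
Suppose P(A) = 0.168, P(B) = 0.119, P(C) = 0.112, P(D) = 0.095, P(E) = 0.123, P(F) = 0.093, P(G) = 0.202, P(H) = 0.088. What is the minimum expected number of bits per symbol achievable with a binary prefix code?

2.979 bits/symbol

Repeatedly combine the two least-probable nodes; the expected code length is the sum of the merged weights.
merge 11/125 + 93/1000 → 181/1000
merge 19/200 + 14/125 → 207/1000
merge 119/1000 + 123/1000 → 121/500
merge 21/125 + 181/1000 → 349/1000
merge 101/500 + 207/1000 → 409/1000
merge 121/500 + 349/1000 → 591/1000
merge 409/1000 + 591/1000 → 1
L = 181/1000 + 207/1000 + 121/500 + 349/1000 + 409/1000 + 591/1000 + 1 = 2979/1000 = 2.979 bits/symbol.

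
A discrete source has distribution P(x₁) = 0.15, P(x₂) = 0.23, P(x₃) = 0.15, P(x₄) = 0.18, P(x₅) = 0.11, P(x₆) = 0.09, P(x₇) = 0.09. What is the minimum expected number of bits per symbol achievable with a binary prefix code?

2.77 bits/symbol

Repeatedly combine the two least-probable nodes; the expected code length is the sum of the merged weights.
merge 9/100 + 9/100 → 9/50
merge 11/100 + 3/20 → 13/50
merge 3/20 + 9/50 → 33/100
merge 9/50 + 23/100 → 41/100
merge 13/50 + 33/100 → 59/100
merge 41/100 + 59/100 → 1
L = 9/50 + 13/50 + 33/100 + 41/100 + 59/100 + 1 = 277/100 = 2.77 bits/symbol.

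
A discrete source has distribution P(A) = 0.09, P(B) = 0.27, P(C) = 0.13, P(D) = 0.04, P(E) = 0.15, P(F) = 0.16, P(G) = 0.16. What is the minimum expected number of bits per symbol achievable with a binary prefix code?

2.7 bits/symbol

Repeatedly combine the two least-probable nodes; the expected code length is the sum of the merged weights.
merge 1/25 + 9/100 → 13/100
merge 13/100 + 13/100 → 13/50
merge 3/20 + 4/25 → 31/100
merge 4/25 + 13/50 → 21/50
merge 27/100 + 31/100 → 29/50
merge 21/50 + 29/50 → 1
L = 13/100 + 13/50 + 31/100 + 21/50 + 29/50 + 1 = 27/10 = 2.7 bits/symbol.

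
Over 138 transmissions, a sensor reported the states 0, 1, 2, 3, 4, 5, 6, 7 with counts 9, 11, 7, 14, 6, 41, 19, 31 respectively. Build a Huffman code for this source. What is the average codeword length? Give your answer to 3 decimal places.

Probabilities are the counts divided by 138.
Repeatedly combine the two least-probable nodes; the expected code length is the sum of the merged weights.
merge 1/23 + 7/138 → 13/138
merge 3/46 + 11/138 → 10/69
merge 13/138 + 7/69 → 9/46
merge 19/138 + 10/69 → 13/46
merge 9/46 + 31/138 → 29/69
merge 13/46 + 41/138 → 40/69
merge 29/69 + 40/69 → 1
L = 13/138 + 10/69 + 9/46 + 13/46 + 29/69 + 40/69 + 1 = 125/46 ≈ 2.717 bits/symbol.

2.717 bits/symbol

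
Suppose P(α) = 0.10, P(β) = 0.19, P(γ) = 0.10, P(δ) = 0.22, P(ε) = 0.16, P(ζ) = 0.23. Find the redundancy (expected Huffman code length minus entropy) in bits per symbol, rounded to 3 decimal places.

Entropy H = −Σ p log₂ p ≈ 2.5109 bits.
Huffman merges: 1/10+1/10→1/5; 4/25+19/100→7/20; 1/5+11/50→21/50; 23/100+7/20→29/50; 21/50+29/50→1. L = 51/20 ≈ 2.5500.
L − H = 2.5500 − 2.5109 = 0.039 bits.

0.039 bits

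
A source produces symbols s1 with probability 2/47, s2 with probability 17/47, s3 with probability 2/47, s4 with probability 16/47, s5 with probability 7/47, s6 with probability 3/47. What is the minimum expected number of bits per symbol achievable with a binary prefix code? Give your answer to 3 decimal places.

Repeatedly combine the two least-probable nodes; the expected code length is the sum of the merged weights.
merge 2/47 + 2/47 → 4/47
merge 3/47 + 4/47 → 7/47
merge 7/47 + 7/47 → 14/47
merge 14/47 + 16/47 → 30/47
merge 17/47 + 30/47 → 1
L = 4/47 + 7/47 + 14/47 + 30/47 + 1 = 102/47 ≈ 2.170 bits/symbol.

2.170 bits/symbol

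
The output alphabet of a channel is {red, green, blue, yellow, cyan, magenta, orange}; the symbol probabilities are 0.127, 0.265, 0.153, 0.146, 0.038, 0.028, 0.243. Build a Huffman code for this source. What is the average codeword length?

2.558 bits/symbol

Repeatedly combine the two least-probable nodes; the expected code length is the sum of the merged weights.
merge 7/250 + 19/500 → 33/500
merge 33/500 + 127/1000 → 193/1000
merge 73/500 + 153/1000 → 299/1000
merge 193/1000 + 243/1000 → 109/250
merge 53/200 + 299/1000 → 141/250
merge 109/250 + 141/250 → 1
L = 33/500 + 193/1000 + 299/1000 + 109/250 + 141/250 + 1 = 1279/500 = 2.558 bits/symbol.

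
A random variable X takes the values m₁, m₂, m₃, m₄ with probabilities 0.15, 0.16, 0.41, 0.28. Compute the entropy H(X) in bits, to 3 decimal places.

1.875 bits

H = −Σ pᵢ log₂ pᵢ.
−0.15·log₂(0.15) = 0.4105
−0.16·log₂(0.16) = 0.4230
−0.41·log₂(0.41) = 0.5274
−0.28·log₂(0.28) = 0.5142
Sum ≈ 1.8752 → 1.875 bits.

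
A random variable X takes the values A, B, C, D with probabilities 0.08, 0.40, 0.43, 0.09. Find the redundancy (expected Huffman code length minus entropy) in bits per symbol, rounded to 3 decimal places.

0.084 bits

Entropy H = −Σ p log₂ p ≈ 1.6565 bits.
Huffman merges: 2/25+9/100→17/100; 17/100+2/5→57/100; 43/100+57/100→1. L = 87/50 ≈ 1.7400.
L − H = 1.7400 − 1.6565 = 0.084 bits.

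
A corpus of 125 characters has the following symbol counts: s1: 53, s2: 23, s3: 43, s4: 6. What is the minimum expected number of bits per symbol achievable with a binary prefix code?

1.808 bits/symbol

Probabilities are the counts divided by 125.
Repeatedly combine the two least-probable nodes; the expected code length is the sum of the merged weights.
merge 6/125 + 23/125 → 29/125
merge 29/125 + 43/125 → 72/125
merge 53/125 + 72/125 → 1
L = 29/125 + 72/125 + 1 = 226/125 = 1.808 bits/symbol.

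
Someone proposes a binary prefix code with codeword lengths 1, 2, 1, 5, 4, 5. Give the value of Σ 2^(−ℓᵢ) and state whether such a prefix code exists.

With common denominator 2^5 = 32: Σ 2^(−ℓᵢ) = 16/32 + 8/32 + 16/32 + 1/32 + 2/32 + 1/32 = 44/32 = 1.375.
Kraft's inequality requires Σ ≤ 1; here Σ = 1.375 > 1, so no such prefix code exists.

1.375; no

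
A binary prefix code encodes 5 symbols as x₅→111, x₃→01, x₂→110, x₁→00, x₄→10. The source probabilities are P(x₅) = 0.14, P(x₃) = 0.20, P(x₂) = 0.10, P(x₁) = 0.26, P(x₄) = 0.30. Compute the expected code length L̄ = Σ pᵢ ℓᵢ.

2.24 bits/symbol

L̄ = Σ pᵢ·ℓᵢ = 0.14·3 + 0.20·2 + 0.10·3 + 0.26·2 + 0.30·2 = 2.24 bits/symbol.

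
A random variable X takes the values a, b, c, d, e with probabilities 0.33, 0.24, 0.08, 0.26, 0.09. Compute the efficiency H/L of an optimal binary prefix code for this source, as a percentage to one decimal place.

Entropy H = −Σ p log₂ p ≈ 2.1314 bits.
Huffman merges: 2/25+9/100→17/100; 17/100+6/25→41/100; 13/50+33/100→59/100; 41/100+59/100→1. L = 217/100 ≈ 2.1700.
Efficiency = H/L = 2.1314/2.1700 = 98.2%.

98.2%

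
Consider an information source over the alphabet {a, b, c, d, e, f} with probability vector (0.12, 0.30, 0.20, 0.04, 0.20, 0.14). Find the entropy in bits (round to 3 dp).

H = −Σ pᵢ log₂ pᵢ.
−0.12·log₂(0.12) = 0.3671
−0.30·log₂(0.30) = 0.5211
−0.20·log₂(0.20) = 0.4644
−0.04·log₂(0.04) = 0.1858
−0.20·log₂(0.20) = 0.4644
−0.14·log₂(0.14) = 0.3971
Sum ≈ 2.3998 → 2.400 bits.

2.400 bits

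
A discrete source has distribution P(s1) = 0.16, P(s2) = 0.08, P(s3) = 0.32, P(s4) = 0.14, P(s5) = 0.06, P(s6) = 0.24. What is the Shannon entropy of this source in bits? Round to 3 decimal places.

H = −Σ pᵢ log₂ pᵢ.
−0.16·log₂(0.16) = 0.4230
−0.08·log₂(0.08) = 0.2915
−0.32·log₂(0.32) = 0.5260
−0.14·log₂(0.14) = 0.3971
−0.06·log₂(0.06) = 0.2435
−0.24·log₂(0.24) = 0.4941
Sum ≈ 2.3753 → 2.375 bits.

2.375 bits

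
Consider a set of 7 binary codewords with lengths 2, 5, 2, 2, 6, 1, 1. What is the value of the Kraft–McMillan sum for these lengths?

With common denominator 2^6 = 64: Σ 2^(−ℓᵢ) = 16/64 + 2/64 + 16/64 + 16/64 + 1/64 + 32/64 + 32/64 = 115/64 = 1.796875.

1.796875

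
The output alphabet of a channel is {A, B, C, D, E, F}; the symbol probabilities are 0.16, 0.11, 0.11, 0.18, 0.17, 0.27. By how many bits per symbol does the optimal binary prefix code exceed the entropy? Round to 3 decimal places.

Entropy H = −Σ p log₂ p ≈ 2.5135 bits.
Huffman merges: 11/100+11/100→11/50; 4/25+17/100→33/100; 9/50+11/50→2/5; 27/100+33/100→3/5; 2/5+3/5→1. L = 51/20 ≈ 2.5500.
L − H = 2.5500 − 2.5135 = 0.036 bits.

0.036 bits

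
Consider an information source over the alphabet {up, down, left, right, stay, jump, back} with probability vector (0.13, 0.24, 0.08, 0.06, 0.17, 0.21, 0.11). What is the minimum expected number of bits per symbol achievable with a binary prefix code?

Repeatedly combine the two least-probable nodes; the expected code length is the sum of the merged weights.
merge 3/50 + 2/25 → 7/50
merge 11/100 + 13/100 → 6/25
merge 7/50 + 17/100 → 31/100
merge 21/100 + 6/25 → 9/20
merge 6/25 + 31/100 → 11/20
merge 9/20 + 11/20 → 1
L = 7/50 + 6/25 + 31/100 + 9/20 + 11/20 + 1 = 269/100 = 2.69 bits/symbol.

2.69 bits/symbol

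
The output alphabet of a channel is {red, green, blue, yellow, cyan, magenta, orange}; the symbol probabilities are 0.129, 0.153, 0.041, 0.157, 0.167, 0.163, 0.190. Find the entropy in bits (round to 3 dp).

H = −Σ pᵢ log₂ pᵢ.
−0.129·log₂(0.129) = 0.3811
−0.153·log₂(0.153) = 0.4144
−0.041·log₂(0.041) = 0.1889
−0.157·log₂(0.157) = 0.4194
−0.167·log₂(0.167) = 0.4312
−0.163·log₂(0.163) = 0.4266
−0.190·log₂(0.190) = 0.4552
Sum ≈ 2.7168 → 2.717 bits.

2.717 bits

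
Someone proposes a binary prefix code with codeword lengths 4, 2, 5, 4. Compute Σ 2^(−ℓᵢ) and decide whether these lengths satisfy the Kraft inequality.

With common denominator 2^5 = 32: Σ 2^(−ℓᵢ) = 2/32 + 8/32 + 1/32 + 2/32 = 13/32 = 0.40625.
Kraft's inequality requires Σ ≤ 1; here Σ = 0.40625 ≤ 1, so such a prefix code exists.

0.40625; yes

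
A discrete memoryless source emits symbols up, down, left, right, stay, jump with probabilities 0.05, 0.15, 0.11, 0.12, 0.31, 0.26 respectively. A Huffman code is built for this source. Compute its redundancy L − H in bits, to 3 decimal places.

Entropy H = −Σ p log₂ p ≈ 2.3731 bits.
Huffman merges: 1/20+11/100→4/25; 3/25+3/20→27/100; 4/25+13/50→21/50; 27/100+31/100→29/50; 21/50+29/50→1. L = 243/100 ≈ 2.4300.
L − H = 2.4300 − 2.3731 = 0.057 bits.

0.057 bits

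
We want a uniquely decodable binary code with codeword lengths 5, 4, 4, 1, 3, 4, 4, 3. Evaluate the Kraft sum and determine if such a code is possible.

1.03125; no

With common denominator 2^5 = 32: Σ 2^(−ℓᵢ) = 1/32 + 2/32 + 2/32 + 16/32 + 4/32 + 2/32 + 2/32 + 4/32 = 33/32 = 1.03125.
Kraft's inequality requires Σ ≤ 1; here Σ = 1.03125 > 1, so no such prefix code exists.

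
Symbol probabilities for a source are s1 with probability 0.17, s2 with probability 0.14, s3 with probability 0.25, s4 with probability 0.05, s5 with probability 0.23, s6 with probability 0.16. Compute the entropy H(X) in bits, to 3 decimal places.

2.458 bits

H = −Σ pᵢ log₂ pᵢ.
−0.17·log₂(0.17) = 0.4346
−0.14·log₂(0.14) = 0.3971
−0.25·log₂(0.25) = 0.5000
−0.05·log₂(0.05) = 0.2161
−0.23·log₂(0.23) = 0.4877
−0.16·log₂(0.16) = 0.4230
Sum ≈ 2.4585 → 2.458 bits.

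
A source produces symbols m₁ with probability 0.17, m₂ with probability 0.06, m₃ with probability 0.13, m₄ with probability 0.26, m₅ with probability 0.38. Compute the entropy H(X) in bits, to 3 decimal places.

H = −Σ pᵢ log₂ pᵢ.
−0.17·log₂(0.17) = 0.4346
−0.06·log₂(0.06) = 0.2435
−0.13·log₂(0.13) = 0.3826
−0.26·log₂(0.26) = 0.5053
−0.38·log₂(0.38) = 0.5305
Sum ≈ 2.0965 → 2.097 bits.

2.097 bits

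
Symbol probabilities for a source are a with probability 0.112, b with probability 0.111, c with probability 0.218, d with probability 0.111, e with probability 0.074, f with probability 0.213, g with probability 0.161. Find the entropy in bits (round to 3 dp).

2.714 bits

H = −Σ pᵢ log₂ pᵢ.
−0.112·log₂(0.112) = 0.3537
−0.111·log₂(0.111) = 0.3520
−0.218·log₂(0.218) = 0.4791
−0.111·log₂(0.111) = 0.3520
−0.074·log₂(0.074) = 0.2780
−0.213·log₂(0.213) = 0.4752
−0.161·log₂(0.161) = 0.4242
Sum ≈ 2.7143 → 2.714 bits.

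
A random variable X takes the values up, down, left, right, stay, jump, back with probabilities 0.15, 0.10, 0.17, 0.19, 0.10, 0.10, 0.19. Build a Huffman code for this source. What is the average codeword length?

2.81 bits/symbol

Repeatedly combine the two least-probable nodes; the expected code length is the sum of the merged weights.
merge 1/10 + 1/10 → 1/5
merge 1/10 + 3/20 → 1/4
merge 17/100 + 19/100 → 9/25
merge 19/100 + 1/5 → 39/100
merge 1/4 + 9/25 → 61/100
merge 39/100 + 61/100 → 1
L = 1/5 + 1/4 + 9/25 + 39/100 + 61/100 + 1 = 281/100 = 2.81 bits/symbol.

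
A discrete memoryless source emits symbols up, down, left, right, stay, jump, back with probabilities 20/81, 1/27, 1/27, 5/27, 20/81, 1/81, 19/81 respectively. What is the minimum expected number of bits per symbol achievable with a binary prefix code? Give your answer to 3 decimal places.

2.407 bits/symbol

Repeatedly combine the two least-probable nodes; the expected code length is the sum of the merged weights.
merge 1/81 + 1/27 → 4/81
merge 1/27 + 4/81 → 7/81
merge 7/81 + 5/27 → 22/81
merge 19/81 + 20/81 → 13/27
merge 20/81 + 22/81 → 14/27
merge 13/27 + 14/27 → 1
L = 4/81 + 7/81 + 22/81 + 13/27 + 14/27 + 1 = 65/27 ≈ 2.407 bits/symbol.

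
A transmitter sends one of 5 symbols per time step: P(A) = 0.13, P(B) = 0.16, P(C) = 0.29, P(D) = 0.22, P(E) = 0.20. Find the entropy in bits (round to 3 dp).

H = −Σ pᵢ log₂ pᵢ.
−0.13·log₂(0.13) = 0.3826
−0.16·log₂(0.16) = 0.4230
−0.29·log₂(0.29) = 0.5179
−0.22·log₂(0.22) = 0.4806
−0.20·log₂(0.20) = 0.4644
Sum ≈ 2.2685 → 2.269 bits.

2.269 bits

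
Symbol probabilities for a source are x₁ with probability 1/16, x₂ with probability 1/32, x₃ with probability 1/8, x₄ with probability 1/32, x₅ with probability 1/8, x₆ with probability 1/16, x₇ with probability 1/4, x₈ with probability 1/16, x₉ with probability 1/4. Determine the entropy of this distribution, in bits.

Each probability is a power of 1/2, so log₂(1/p) is an integer.
H = Σ p·log₂(1/p) = 1/16·4 + 1/32·5 + 1/8·3 + 1/32·5 + 1/8·3 + 1/16·4 + 1/4·2 + 1/16·4 + 1/4·2 = 2.8125 bits.

2.8125 bits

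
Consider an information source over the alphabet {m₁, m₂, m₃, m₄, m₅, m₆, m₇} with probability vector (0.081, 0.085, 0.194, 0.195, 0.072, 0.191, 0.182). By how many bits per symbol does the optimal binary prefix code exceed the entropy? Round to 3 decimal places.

0.072 bits

Entropy H = −Σ p log₂ p ≈ 2.6917 bits.
Huffman merges: 9/125+81/1000→153/1000; 17/200+153/1000→119/500; 91/500+191/1000→373/1000; 97/500+39/200→389/1000; 119/500+373/1000→611/1000; 389/1000+611/1000→1. L = 691/250 ≈ 2.7640.
L − H = 2.7640 − 2.6917 = 0.072 bits.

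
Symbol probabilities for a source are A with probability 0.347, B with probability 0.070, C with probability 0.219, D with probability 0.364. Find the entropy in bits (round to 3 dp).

1.809 bits

H = −Σ pᵢ log₂ pᵢ.
−0.347·log₂(0.347) = 0.5299
−0.070·log₂(0.070) = 0.2686
−0.219·log₂(0.219) = 0.4798
−0.364·log₂(0.364) = 0.5307
Sum ≈ 1.8090 → 1.809 bits.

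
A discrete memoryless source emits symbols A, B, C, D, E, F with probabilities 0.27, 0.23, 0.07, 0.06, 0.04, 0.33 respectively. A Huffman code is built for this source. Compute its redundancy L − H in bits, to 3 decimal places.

Entropy H = −Σ p log₂ p ≈ 2.2234 bits.
Huffman merges: 1/25+3/50→1/10; 7/100+1/10→17/100; 17/100+23/100→2/5; 27/100+33/100→3/5; 2/5+3/5→1. L = 227/100 ≈ 2.2700.
L − H = 2.2700 − 2.2234 = 0.047 bits.

0.047 bits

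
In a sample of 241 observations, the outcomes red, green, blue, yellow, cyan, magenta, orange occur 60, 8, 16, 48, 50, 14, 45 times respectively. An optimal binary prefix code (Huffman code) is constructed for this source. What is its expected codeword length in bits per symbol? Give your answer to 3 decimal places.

2.593 bits/symbol

Probabilities are the counts divided by 241.
Repeatedly combine the two least-probable nodes; the expected code length is the sum of the merged weights.
merge 8/241 + 14/241 → 22/241
merge 16/241 + 22/241 → 38/241
merge 38/241 + 45/241 → 83/241
merge 48/241 + 50/241 → 98/241
merge 60/241 + 83/241 → 143/241
merge 98/241 + 143/241 → 1
L = 22/241 + 38/241 + 83/241 + 98/241 + 143/241 + 1 = 625/241 ≈ 2.593 bits/symbol.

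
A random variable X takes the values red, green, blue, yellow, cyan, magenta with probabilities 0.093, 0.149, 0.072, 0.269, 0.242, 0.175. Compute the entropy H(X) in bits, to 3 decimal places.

H = −Σ pᵢ log₂ pᵢ.
−0.093·log₂(0.093) = 0.3187
−0.149·log₂(0.149) = 0.4092
−0.072·log₂(0.072) = 0.2733
−0.269·log₂(0.269) = 0.5096
−0.242·log₂(0.242) = 0.4954
−0.175·log₂(0.175) = 0.4401
Sum ≈ 2.4462 → 2.446 bits.

2.446 bits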